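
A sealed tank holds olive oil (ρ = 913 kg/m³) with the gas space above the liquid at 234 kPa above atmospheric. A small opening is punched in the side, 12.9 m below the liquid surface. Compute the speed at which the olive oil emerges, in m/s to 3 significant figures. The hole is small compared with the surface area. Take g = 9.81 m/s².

Take point 1 at the surface (v₁ ≈ 0) and point 2 at the hole (at atmospheric pressure). Bernoulli: P₁ + ρg h = P_atm + ½ρv₂².
With P₁ − P_atm = 234000 Pa, v₂ = √(2gh + 2ΔP/ρ) = √(2·9.81·12.9 + 2·234000/913) = 27.7 m/s.

27.7 m/s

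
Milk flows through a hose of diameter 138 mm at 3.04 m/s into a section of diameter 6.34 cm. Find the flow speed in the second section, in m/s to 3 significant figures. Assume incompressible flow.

14.4 m/s

By continuity, v₂ = v₁·A₁/A₂ = 3.04·(150/31.6) = 14.4 m/s.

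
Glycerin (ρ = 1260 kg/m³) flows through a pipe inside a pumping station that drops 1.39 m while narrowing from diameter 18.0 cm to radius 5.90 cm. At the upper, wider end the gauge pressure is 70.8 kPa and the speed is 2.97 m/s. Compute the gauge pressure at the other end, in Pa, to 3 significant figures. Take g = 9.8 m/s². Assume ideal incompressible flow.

The volume flow rate is constant, so v₂ = (A₁/A₂)v₁ = (254/109)·2.97 = 6.91 m/s.
Energy conservation along the streamline gives P₂ = P₁ − ½ρ(v₂² − v₁²) − ρg(h₂ − h₁).
P₂ = 70800 + ½·1260·(2.97² − 6.91²) − 1260·9.8·(−1.39) = 70800 + (-24500) − (-17200) = 63400 Pa.

P₂ ≈ 63400 Pa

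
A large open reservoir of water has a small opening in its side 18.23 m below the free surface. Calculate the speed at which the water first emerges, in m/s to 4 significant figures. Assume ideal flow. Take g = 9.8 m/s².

Torricelli's result v = √(2gh) gives v = √(2·9.8·18.23) = 18.90 m/s.

v ≈ 18.90 m/s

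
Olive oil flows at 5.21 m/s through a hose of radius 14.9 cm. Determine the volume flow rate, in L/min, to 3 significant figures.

Q = 21800 L/min

Q = A·v = 0.0697 m² × 5.21 m/s = 0.363 m³/s.
Converting: 0.363 m³/s × 60000 = 21800 L/min.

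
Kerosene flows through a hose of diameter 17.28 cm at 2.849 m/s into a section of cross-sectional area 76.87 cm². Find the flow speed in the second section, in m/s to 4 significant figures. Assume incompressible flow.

v₂ = 8.692 m/s

Mass conservation (A₁v₁ = A₂v₂) gives v₂ = 2.849 × 234.5/76.87 = 8.692 m/s.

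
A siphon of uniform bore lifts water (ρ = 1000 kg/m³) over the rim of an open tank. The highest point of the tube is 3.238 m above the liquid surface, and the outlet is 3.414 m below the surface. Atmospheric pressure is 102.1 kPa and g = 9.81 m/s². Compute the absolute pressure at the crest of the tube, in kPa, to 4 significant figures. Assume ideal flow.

Bernoulli surface→outlet gives ½v² = g·h_out, so v = √(2·9.81·3.414) = 8.184 m/s.
The bore is uniform, so the speed at the crest is the same v. Bernoulli surface→crest: P_atm = P_top + ½ρv² + ρg·h_top.
P_top = 102100 − ½·1000·8.184² − 1000·9.81·3.238 = 36840 Pa.

P_top = 36.84 kPa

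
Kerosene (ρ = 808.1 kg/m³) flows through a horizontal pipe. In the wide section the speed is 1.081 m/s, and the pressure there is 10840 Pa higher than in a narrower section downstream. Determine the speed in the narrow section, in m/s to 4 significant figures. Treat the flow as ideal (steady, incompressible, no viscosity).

v₂ = 5.291 m/s

Along the level pipe P + ½ρv² is conserved, hence v₂² = v₁² + 2(P₁ − P₂)/ρ.
v₂ = √(1.081² + 2·10840/808.1) = √(1.169 + 26.83) = 5.291 m/s.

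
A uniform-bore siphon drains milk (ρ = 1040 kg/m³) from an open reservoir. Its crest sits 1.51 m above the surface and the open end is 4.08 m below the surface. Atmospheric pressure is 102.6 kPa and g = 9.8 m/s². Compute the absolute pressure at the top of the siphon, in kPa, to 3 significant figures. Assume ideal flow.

From the surface to the outlet (both open to atmosphere, surface at rest): v = √(2g·h_out) = √(2·9.8·4.08) = 8.94 m/s.
The bore is uniform, so the speed at the crest is the same v. Bernoulli surface→crest: P_atm = P_top + ½ρv² + ρg·h_top.
P_top = 102600 − ½·1040·8.94² − 1040·9.8·1.51 = 45600 Pa.

P_top ≈ 45.6 kPa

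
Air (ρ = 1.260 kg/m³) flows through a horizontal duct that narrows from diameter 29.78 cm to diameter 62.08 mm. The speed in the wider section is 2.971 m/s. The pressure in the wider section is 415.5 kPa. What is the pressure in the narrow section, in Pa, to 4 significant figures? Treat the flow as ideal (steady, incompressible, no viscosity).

Mass conservation (A₁v₁ = A₂v₂) gives v₂ = 2.971 × 696.5/30.27 = 68.37 m/s.
Bernoulli (h₁ = h₂): P₁ − P₂ = ½ρ(v₂² − v₁²).
P₂ = P₁ − ½ρ(v₂² − v₁²) = 415500 − ½·1.260·(68.37² − 2.971²) = 415500 − 2939 = 412600 Pa.

P₂ ≈ 412600 Pa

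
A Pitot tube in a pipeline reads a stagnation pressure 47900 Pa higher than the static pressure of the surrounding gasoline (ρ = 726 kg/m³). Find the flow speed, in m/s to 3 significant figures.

At the stagnation point the flow is brought to rest, so Bernoulli gives P_stag − P_static = ½ρv².
v = √(2ΔP/ρ) = √(2·47900/726) = 11.5 m/s.

v ≈ 11.5 m/s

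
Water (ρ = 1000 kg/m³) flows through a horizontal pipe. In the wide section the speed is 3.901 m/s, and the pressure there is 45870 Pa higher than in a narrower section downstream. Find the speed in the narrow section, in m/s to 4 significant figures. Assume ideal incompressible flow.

Horizontal Bernoulli: P₁ + ½ρv₁² = P₂ + ½ρv₂², so v₂² = v₁² + 2(P₁ − P₂)/ρ.
v₂ = √(3.901² + 2·45870/1000) = √(15.22 + 91.74) = 10.34 m/s.

v₂ ≈ 10.34 m/s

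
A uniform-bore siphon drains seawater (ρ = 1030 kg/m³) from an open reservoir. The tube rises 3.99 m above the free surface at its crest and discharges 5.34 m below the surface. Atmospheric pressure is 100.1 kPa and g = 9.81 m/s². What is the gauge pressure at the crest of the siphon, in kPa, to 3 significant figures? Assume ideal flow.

-94.3 kPa

The outlet speed comes from Torricelli: v = √(2g·5.34) = 10.2 m/s.
Continuity keeps v the same throughout the tube; from surface to crest, P_atm + 0 = P_top + ½ρv² + ρg·h_top.
P_top = 100100 − ½·1030·10.2² − 1030·9.81·3.99 = 5830 Pa. So P_gauge = P_top − P_atm = -94300 Pa.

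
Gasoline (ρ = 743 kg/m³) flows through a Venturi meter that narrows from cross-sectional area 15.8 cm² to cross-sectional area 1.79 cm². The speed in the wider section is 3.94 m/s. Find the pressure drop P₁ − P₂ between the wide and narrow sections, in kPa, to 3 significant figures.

444 kPa

Continuity gives A₁v₁ = A₂v₂, so v₂ = (15.8 cm²)/(1.79 cm²) × 3.94 m/s = 34.8 m/s.
Along the horizontal streamline, P + ½ρv² is constant.
P₁ − P₂ = ½·743·(34.8² − 3.94²) = ½·743·1190 = 444000 Pa.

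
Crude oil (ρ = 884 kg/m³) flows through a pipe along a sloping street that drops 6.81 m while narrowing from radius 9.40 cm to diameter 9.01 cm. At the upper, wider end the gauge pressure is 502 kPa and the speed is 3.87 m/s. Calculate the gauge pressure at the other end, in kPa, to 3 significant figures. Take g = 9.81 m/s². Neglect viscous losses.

P₂ ≈ 442 kPa

Mass conservation (A₁v₁ = A₂v₂) gives v₂ = 3.87 × 278/63.8 = 16.8 m/s.
Bernoulli: P₁ + ½ρv₁² + ρg h₁ = P₂ + ½ρv₂² + ρg h₂, so P₂ = P₁ + ½ρ(v₁² − v₂²) − ρg(h₂ − h₁).
P₂ = 502000 + ½·884·(3.87² − 16.8²) − 884·9.81·(−6.81) = 502000 + (-119000) − (-59100) = 442000 Pa.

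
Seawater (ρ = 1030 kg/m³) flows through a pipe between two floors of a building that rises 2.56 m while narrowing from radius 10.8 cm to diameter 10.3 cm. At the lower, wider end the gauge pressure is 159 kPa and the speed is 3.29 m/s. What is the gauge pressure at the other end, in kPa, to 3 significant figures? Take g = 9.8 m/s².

P₂ ≈ 30.9 kPa

The volume flow rate is constant, so v₂ = (A₁/A₂)v₁ = (366/83.3)·3.29 = 14.5 m/s.
Applying Bernoulli between the two ends and solving for P₂: P₂ = P₁ + ½ρ(v₁² − v₂²) − ρgΔh.
P₂ = 159000 + ½·1030·(3.29² − 14.5²) − 1030·9.8·(+2.56) = 159000 + (-102000) − (25800) = 30900 Pa.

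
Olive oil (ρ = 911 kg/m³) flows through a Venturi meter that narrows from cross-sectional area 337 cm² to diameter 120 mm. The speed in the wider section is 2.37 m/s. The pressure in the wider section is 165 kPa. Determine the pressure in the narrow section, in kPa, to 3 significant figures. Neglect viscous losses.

145 kPa

Continuity gives A₁v₁ = A₂v₂, so v₂ = (337 cm²)/(113 cm²) × 2.37 m/s = 7.06 m/s.
Along the horizontal streamline, P + ½ρv² is constant.
P₂ = P₁ − ½ρ(v₂² − v₁²) = 165000 − ½·911·(7.06² − 2.37²) = 165000 − 20200 = 145000 Pa.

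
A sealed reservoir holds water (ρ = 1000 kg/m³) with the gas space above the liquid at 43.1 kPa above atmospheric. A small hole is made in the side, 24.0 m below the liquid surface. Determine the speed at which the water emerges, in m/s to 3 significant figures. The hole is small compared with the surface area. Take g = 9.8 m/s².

v ≈ 23.6 m/s

Take point 1 at the surface (v₁ ≈ 0) and point 2 at the hole (at atmospheric pressure). Bernoulli: P₁ + ρg h = P_atm + ½ρv₂².
With P₁ − P_atm = 43100 Pa, v₂ = √(2gh + 2ΔP/ρ) = √(2·9.8·24.0 + 2·43100/1000) = 23.6 m/s.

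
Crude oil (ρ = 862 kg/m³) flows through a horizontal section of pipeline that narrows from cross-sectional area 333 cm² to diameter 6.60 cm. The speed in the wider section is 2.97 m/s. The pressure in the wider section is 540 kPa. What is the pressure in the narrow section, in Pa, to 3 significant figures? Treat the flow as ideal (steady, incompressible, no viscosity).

P₂ ≈ 184000 Pa

The volume flow rate is constant, so v₂ = (A₁/A₂)v₁ = (333/34.2)·2.97 = 28.9 m/s.
With no height change, Bernoulli's equation is P₁ + ½ρv₁² = P₂ + ½ρv₂².
P₂ = P₁ − ½ρ(v₂² − v₁²) = 540000 − ½·862·(28.9² − 2.97²) = 540000 − 356000 = 184000 Pa.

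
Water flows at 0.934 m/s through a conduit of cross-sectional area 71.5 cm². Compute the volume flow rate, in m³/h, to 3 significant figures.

Q ≈ 24.0 m³/h

Q = A·v = 0.00715 m² × 0.934 m/s = 0.00668 m³/s.
Converting: 0.00668 m³/s × 3600 = 24.0 m³/h.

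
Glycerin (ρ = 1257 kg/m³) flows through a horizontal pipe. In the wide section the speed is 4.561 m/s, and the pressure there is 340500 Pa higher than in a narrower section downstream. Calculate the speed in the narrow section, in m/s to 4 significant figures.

v₂ ≈ 23.72 m/s

Along the level pipe P + ½ρv² is conserved, hence v₂² = v₁² + 2(P₁ − P₂)/ρ.
v₂ = √(4.561² + 2·340500/1257) = √(20.80 + 541.8) = 23.72 m/s.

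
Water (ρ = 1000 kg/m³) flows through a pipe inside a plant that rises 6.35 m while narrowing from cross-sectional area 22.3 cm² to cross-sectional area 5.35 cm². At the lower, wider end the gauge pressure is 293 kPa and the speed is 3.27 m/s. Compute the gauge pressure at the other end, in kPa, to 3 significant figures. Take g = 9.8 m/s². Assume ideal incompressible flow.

By continuity, v₂ = v₁·A₁/A₂ = 3.27·(22.3/5.35) = 13.6 m/s.
Energy conservation along the streamline gives P₂ = P₁ − ½ρ(v₂² − v₁²) − ρg(h₂ − h₁).
P₂ = 293000 + ½·1000·(3.27² − 13.6²) − 1000·9.8·(+6.35) = 293000 + (-87500) − (62200) = 143000 Pa.

P₂ ≈ 143 kPa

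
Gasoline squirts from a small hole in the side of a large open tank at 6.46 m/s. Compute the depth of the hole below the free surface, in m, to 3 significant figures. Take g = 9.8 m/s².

2.13 m

Inverting v = √(2gh) gives h = v² / 2g.
h = 6.46²/(2·9.8) = 41.7/19.60 = 2.13 m.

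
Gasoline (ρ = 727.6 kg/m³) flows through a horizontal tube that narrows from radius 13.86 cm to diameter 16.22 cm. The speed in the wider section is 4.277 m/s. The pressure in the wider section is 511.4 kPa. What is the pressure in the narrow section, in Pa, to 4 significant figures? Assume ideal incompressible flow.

P₂ ≈ 461300 Pa

By continuity, v₂ = v₁·A₁/A₂ = 4.277·(603.5/206.6) = 12.49 m/s.
Bernoulli (h₁ = h₂): P₁ − P₂ = ½ρ(v₂² − v₁²).
P₂ = P₁ − ½ρ(v₂² − v₁²) = 511400 − ½·727.6·(12.49² − 4.277²) = 511400 − 50110 = 461300 Pa.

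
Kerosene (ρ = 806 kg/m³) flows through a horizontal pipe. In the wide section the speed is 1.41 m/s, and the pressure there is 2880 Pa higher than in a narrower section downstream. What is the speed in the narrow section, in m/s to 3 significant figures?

3.02 m/s

With h₁ = h₂, rearranging Bernoulli gives v₂ = √(v₁² + 2ΔP/ρ).
v₂ = √(1.41² + 2·2880/806) = √(1.99 + 7.15) = 3.02 m/s.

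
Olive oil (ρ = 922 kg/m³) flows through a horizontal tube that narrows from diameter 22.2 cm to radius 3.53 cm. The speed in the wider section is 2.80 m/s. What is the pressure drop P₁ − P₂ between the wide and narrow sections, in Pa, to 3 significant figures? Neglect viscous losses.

The volume flow rate is constant, so v₂ = (A₁/A₂)v₁ = (387/39.1)·2.80 = 27.7 m/s.
The pipe is horizontal, so Bernoulli reduces to P₁ + ½ρv₁² = P₂ + ½ρv₂².
P₁ − P₂ = ½·922·(27.7² − 2.80²) = ½·922·759 = 350000 Pa.

350000 Pa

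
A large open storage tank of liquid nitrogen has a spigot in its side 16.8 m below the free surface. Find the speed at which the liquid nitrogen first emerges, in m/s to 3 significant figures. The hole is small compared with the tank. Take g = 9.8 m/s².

The surface is effectively still and both ends are open, so ½v² = gh and v = √(2·9.8·16.8) = 18.1 m/s.

v ≈ 18.1 m/s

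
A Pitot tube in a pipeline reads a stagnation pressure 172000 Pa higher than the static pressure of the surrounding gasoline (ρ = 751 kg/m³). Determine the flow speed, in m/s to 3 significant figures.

At the stagnation point the flow is brought to rest, so Bernoulli gives P_stag − P_static = ½ρv².
v = √(2ΔP/ρ) = √(2·172000/751) = 21.4 m/s.

v = 21.4 m/s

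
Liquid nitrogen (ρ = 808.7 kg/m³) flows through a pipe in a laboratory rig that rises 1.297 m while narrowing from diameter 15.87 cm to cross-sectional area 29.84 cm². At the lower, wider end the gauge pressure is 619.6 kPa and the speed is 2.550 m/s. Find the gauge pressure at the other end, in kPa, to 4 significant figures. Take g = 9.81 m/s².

The volume flow rate is constant, so v₂ = (A₁/A₂)v₁ = (197.8/29.84)·2.550 = 16.90 m/s.
Bernoulli: P₁ + ½ρv₁² + ρg h₁ = P₂ + ½ρv₂² + ρg h₂, so P₂ = P₁ + ½ρ(v₁² − v₂²) − ρg(h₂ − h₁).
P₂ = 619600 + ½·808.7·(2.550² − 16.90²) − 808.7·9.81·(+1.297) = 619600 + (-112900) − (10290) = 496400 Pa.

P₂ ≈ 496.4 kPa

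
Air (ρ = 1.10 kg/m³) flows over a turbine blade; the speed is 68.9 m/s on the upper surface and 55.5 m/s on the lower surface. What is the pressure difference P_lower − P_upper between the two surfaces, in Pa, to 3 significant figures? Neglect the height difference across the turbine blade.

ΔP ≈ 917 Pa

The pressure is lower where the speed is higher: ΔP = ½ρ(v_up² − v_low²).
ΔP = ½·1.10·(68.9² − 55.5²) = 917 Pa.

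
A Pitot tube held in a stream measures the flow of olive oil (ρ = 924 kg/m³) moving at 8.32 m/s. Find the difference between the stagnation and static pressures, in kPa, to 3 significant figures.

ΔP = 32.0 kPa

At the stagnation point the flow is brought to rest, so Bernoulli gives P_stag − P_static = ½ρv².
ΔP = ½·924·8.32² = 32000 Pa.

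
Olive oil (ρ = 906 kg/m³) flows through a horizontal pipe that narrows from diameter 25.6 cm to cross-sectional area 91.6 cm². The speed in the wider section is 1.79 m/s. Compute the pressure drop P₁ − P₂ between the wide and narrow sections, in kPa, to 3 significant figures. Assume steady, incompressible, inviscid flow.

ΔP ≈ 44.4 kPa

Continuity gives A₁v₁ = A₂v₂, so v₂ = (515 cm²)/(91.6 cm²) × 1.79 m/s = 10.1 m/s.
The pipe is horizontal, so Bernoulli reduces to P₁ + ½ρv₁² = P₂ + ½ρv₂².
P₁ − P₂ = ½·906·(10.1² − 1.79²) = ½·906·98.0 = 44400 Pa.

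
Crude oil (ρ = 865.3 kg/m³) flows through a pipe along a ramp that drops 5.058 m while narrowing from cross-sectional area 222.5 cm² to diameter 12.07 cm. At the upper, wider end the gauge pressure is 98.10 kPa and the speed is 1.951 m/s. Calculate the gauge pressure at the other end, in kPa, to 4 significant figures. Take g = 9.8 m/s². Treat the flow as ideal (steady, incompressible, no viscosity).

Mass conservation (A₁v₁ = A₂v₂) gives v₂ = 1.951 × 222.5/114.4 = 3.794 m/s.
Applying Bernoulli between the two ends and solving for P₂: P₂ = P₁ + ½ρ(v₁² − v₂²) − ρgΔh.
P₂ = 98100 + ½·865.3·(1.951² − 3.794²) − 865.3·9.8·(−5.058) = 98100 + (-4580) − (-42890) = 136400 Pa.

136.4 kPa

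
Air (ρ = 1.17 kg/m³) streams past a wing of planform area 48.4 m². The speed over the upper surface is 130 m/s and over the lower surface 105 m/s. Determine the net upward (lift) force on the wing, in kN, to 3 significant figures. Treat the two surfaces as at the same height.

F ≈ 166 kN

With equal heights on the two surfaces, Bernoulli gives P_lower − P_upper = ½ρ(v_upper² − v_lower²).
ΔP = ½·1.17·(130² − 105²) = 3440 Pa.
Lift = ΔP · A = 3440 × 48.4 = 166000 N.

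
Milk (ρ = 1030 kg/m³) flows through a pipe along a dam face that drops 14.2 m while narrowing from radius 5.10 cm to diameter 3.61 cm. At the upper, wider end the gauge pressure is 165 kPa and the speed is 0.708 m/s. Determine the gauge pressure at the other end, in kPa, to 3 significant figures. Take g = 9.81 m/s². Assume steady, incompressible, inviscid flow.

Continuity gives A₁v₁ = A₂v₂, so v₂ = (81.7 cm²)/(10.2 cm²) × 0.708 m/s = 5.65 m/s.
Applying Bernoulli between the two ends and solving for P₂: P₂ = P₁ + ½ρ(v₁² − v₂²) − ρgΔh.
P₂ = 165000 + ½·1030·(0.708² − 5.65²) − 1030·9.81·(−14.2) = 165000 + (-16200) − (-143000) = 292000 Pa.

P₂ = 292 kPa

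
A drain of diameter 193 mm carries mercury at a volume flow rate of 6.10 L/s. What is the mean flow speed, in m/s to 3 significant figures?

v ≈ 0.209 m/s

Q = 6.10 L/s = 0.00610 m³/s.
v = Q/A = 0.00610 / 0.0293 = 0.209 m/s.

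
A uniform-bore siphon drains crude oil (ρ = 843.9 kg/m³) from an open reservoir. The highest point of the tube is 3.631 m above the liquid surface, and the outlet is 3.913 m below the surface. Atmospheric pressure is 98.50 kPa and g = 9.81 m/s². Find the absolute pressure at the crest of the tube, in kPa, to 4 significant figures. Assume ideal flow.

From the surface to the outlet (both open to atmosphere, surface at rest): v = √(2g·h_out) = √(2·9.81·3.913) = 8.762 m/s.
Continuity keeps v the same throughout the tube; from surface to crest, P_atm + 0 = P_top + ½ρv² + ρg·h_top.
P_top = 98500 − ½·843.9·8.762² − 843.9·9.81·3.631 = 36050 Pa.

P_top = 36.05 kPa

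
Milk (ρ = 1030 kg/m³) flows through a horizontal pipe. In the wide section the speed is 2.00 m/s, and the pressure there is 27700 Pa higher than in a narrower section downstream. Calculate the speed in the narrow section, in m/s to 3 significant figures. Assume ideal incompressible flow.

Horizontal Bernoulli: P₁ + ½ρv₁² = P₂ + ½ρv₂², so v₂² = v₁² + 2(P₁ − P₂)/ρ.
v₂ = √(2.00² + 2·27700/1030) = √(4.00 + 53.8) = 7.60 m/s.

7.60 m/s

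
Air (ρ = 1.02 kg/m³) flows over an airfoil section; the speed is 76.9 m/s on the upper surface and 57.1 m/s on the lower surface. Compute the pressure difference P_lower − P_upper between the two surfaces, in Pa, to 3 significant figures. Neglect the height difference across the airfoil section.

With negligible Δh, P + ½ρv² is constant, so P_low − P_up = ½ρ(v_up² − v_low²).
ΔP = ½·1.02·(76.9² − 57.1²) = 1350 Pa.

1350 Pa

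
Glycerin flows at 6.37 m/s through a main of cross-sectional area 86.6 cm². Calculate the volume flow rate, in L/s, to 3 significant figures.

Q = 55.2 L/s

Q = A·v = 0.00866 m² × 6.37 m/s = 0.0552 m³/s.
Converting: 0.0552 m³/s × 1000 = 55.2 L/s.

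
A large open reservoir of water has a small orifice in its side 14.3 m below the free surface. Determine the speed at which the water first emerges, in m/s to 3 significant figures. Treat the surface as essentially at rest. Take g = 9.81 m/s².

Torricelli's result v = √(2gh) gives v = √(2·9.81·14.3) = 16.8 m/s.

v ≈ 16.8 m/s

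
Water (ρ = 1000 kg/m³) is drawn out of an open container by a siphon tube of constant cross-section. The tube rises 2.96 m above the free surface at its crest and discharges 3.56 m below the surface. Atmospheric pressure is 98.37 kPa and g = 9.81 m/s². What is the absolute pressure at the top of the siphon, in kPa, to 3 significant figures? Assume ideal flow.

The outlet speed comes from Torricelli: v = √(2g·3.56) = 8.36 m/s.
Continuity keeps v the same throughout the tube; from surface to crest, P_atm + 0 = P_top + ½ρv² + ρg·h_top.
P_top = 98370 − ½·1000·8.36² − 1000·9.81·2.96 = 34400 Pa.

P_top ≈ 34.4 kPa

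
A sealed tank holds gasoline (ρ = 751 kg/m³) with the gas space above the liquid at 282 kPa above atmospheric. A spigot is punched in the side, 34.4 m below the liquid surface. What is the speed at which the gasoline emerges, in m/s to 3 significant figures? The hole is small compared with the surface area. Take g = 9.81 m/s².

v = 37.8 m/s

Take point 1 at the surface (v₁ ≈ 0) and point 2 at the hole (at atmospheric pressure). Bernoulli: P₁ + ρg h = P_atm + ½ρv₂².
With P₁ − P_atm = 282000 Pa, v₂ = √(2gh + 2ΔP/ρ) = √(2·9.81·34.4 + 2·282000/751) = 37.8 m/s.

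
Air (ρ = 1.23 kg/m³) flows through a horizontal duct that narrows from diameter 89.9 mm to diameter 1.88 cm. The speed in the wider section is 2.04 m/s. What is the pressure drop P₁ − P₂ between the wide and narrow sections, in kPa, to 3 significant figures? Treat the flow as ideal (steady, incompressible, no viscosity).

By continuity, v₂ = v₁·A₁/A₂ = 2.04·(63.5/2.78) = 46.6 m/s.
Along the horizontal streamline, P + ½ρv² is constant.
P₁ − P₂ = ½·1.23·(46.6² − 2.04²) = ½·1.23·2170 = 1340 Pa.

1.34 kPa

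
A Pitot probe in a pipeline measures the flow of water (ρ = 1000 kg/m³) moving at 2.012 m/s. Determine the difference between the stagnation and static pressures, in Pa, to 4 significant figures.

ΔP ≈ 2024 Pa

At the stagnation point the flow is brought to rest, so Bernoulli gives P_stag − P_static = ½ρv².
ΔP = ½·1000·2.012² = 2024 Pa.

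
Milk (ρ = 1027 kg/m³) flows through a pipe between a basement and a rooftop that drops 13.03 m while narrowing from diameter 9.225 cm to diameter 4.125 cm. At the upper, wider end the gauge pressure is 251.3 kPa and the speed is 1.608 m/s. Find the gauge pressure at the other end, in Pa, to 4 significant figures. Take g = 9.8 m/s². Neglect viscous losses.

Mass conservation (A₁v₁ = A₂v₂) gives v₂ = 1.608 × 66.84/13.36 = 8.042 m/s.
Energy conservation along the streamline gives P₂ = P₁ − ½ρ(v₂² − v₁²) − ρg(h₂ − h₁).
P₂ = 251300 + ½·1027·(1.608² − 8.042²) − 1027·9.8·(−13.03) = 251300 + (-31880) − (-131100) = 350600 Pa.

350600 Pa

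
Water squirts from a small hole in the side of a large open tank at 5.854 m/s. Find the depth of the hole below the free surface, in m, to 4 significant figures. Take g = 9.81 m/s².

Inverting v = √(2gh) gives h = v² / 2g.
h = 5.854²/(2·9.81) = 34.27/19.62 = 1.747 m.

h = 1.747 m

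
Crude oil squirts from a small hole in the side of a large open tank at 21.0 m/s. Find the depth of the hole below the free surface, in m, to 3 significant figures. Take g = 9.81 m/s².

h ≈ 22.5 m

For a small hole in a large open tank, ½v² = gh, giving h = v²/(2g).
h = 21.0²/(2·9.81) = 441/19.62 = 22.5 m.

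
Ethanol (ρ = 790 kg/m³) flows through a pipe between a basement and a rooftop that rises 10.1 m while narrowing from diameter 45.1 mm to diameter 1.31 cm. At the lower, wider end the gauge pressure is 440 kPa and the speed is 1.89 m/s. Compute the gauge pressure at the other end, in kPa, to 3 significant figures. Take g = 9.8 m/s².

P₂ = 165 kPa

The volume flow rate is constant, so v₂ = (A₁/A₂)v₁ = (16.0/1.35)·1.89 = 22.4 m/s.
Energy conservation along the streamline gives P₂ = P₁ − ½ρ(v₂² − v₁²) − ρg(h₂ − h₁).
P₂ = 440000 + ½·790·(1.89² − 22.4²) − 790·9.8·(+10.1) = 440000 + (-197000) − (78200) = 165000 Pa.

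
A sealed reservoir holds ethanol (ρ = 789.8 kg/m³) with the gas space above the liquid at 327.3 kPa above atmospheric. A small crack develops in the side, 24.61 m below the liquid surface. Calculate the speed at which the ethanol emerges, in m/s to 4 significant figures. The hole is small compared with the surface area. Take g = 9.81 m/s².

Take point 1 at the surface (v₁ ≈ 0) and point 2 at the hole (at atmospheric pressure). Bernoulli: P₁ + ρg h = P_atm + ½ρv₂².
With P₁ − P_atm = 327300 Pa, v₂ = √(2gh + 2ΔP/ρ) = √(2·9.81·24.61 + 2·327300/789.8) = 36.22 m/s.

v ≈ 36.22 m/s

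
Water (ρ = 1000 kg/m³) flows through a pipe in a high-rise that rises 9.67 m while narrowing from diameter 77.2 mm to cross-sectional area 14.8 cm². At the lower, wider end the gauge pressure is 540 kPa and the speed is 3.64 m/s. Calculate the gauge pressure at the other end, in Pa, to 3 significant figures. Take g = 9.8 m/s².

Mass conservation (A₁v₁ = A₂v₂) gives v₂ = 3.64 × 46.8/14.8 = 11.5 m/s.
Bernoulli: P₁ + ½ρv₁² + ρg h₁ = P₂ + ½ρv₂² + ρg h₂, so P₂ = P₁ + ½ρ(v₁² − v₂²) − ρg(h₂ − h₁).
P₂ = 540000 + ½·1000·(3.64² − 11.5²) − 1000·9.8·(+9.67) = 540000 + (-59600) − (94800) = 386000 Pa.

P₂ = 386000 Pa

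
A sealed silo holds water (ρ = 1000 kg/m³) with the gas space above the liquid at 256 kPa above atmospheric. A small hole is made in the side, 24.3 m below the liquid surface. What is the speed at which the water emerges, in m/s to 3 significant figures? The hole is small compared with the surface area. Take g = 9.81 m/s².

v = 31.4 m/s

Take point 1 at the surface (v₁ ≈ 0) and point 2 at the hole (at atmospheric pressure). Bernoulli: P₁ + ρg h = P_atm + ½ρv₂².
With P₁ − P_atm = 256000 Pa, v₂ = √(2gh + 2ΔP/ρ) = √(2·9.81·24.3 + 2·256000/1000) = 31.4 m/s.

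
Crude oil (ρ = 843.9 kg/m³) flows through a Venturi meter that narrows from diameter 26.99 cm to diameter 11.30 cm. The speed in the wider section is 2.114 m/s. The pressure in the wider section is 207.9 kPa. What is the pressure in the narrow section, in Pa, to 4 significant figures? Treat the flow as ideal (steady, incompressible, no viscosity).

By continuity, v₂ = v₁·A₁/A₂ = 2.114·(572.1/100.3) = 12.06 m/s.
Bernoulli (h₁ = h₂): P₁ − P₂ = ½ρ(v₂² − v₁²).
P₂ = P₁ − ½ρ(v₂² − v₁²) = 207900 − ½·843.9·(12.06² − 2.114²) = 207900 − 59490 = 148400 Pa.

P₂ = 148400 Pa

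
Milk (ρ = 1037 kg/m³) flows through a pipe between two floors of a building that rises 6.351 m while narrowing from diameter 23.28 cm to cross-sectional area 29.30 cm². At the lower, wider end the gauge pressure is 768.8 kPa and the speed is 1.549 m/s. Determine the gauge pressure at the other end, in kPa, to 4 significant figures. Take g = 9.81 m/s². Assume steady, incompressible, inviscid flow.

P₂ ≈ 442.9 kPa

Continuity gives A₁v₁ = A₂v₂, so v₂ = (425.7 cm²)/(29.30 cm²) × 1.549 m/s = 22.50 m/s.
Bernoulli: P₁ + ½ρv₁² + ρg h₁ = P₂ + ½ρv₂² + ρg h₂, so P₂ = P₁ + ½ρ(v₁² − v₂²) − ρg(h₂ − h₁).
P₂ = 768800 + ½·1037·(1.549² − 22.50²) − 1037·9.81·(+6.351) = 768800 + (-261300) − (64610) = 442900 Pa.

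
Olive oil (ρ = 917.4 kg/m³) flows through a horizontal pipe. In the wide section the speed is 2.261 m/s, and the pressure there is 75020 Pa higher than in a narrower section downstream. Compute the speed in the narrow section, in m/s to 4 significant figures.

Horizontal Bernoulli: P₁ + ½ρv₁² = P₂ + ½ρv₂², so v₂² = v₁² + 2(P₁ − P₂)/ρ.
v₂ = √(2.261² + 2·75020/917.4) = √(5.112 + 163.5) = 12.99 m/s.

12.99 m/s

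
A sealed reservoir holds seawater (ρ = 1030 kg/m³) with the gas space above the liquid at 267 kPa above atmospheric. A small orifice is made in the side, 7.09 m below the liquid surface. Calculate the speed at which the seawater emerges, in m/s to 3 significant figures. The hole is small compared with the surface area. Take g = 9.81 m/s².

v = 25.6 m/s

Take point 1 at the surface (v₁ ≈ 0) and point 2 at the hole (at atmospheric pressure). Bernoulli: P₁ + ρg h = P_atm + ½ρv₂².
With P₁ − P_atm = 267000 Pa, v₂ = √(2gh + 2ΔP/ρ) = √(2·9.81·7.09 + 2·267000/1030) = 25.6 m/s.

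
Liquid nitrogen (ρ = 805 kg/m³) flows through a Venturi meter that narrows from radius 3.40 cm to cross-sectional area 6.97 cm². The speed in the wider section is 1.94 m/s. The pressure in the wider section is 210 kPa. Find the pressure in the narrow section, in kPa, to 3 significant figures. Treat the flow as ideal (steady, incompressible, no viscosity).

P₂ = 170 kPa

The volume flow rate is constant, so v₂ = (A₁/A₂)v₁ = (36.3/6.97)·1.94 = 10.1 m/s.
Bernoulli (h₁ = h₂): P₁ − P₂ = ½ρ(v₂² − v₁²).
P₂ = P₁ − ½ρ(v₂² − v₁²) = 210000 − ½·805·(10.1² − 1.94²) = 210000 − 39600 = 170000 Pa.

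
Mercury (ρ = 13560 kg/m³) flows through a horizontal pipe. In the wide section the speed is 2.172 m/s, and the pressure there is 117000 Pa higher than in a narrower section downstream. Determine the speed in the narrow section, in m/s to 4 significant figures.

With h₁ = h₂, rearranging Bernoulli gives v₂ = √(v₁² + 2ΔP/ρ).
v₂ = √(2.172² + 2·117000/13560) = √(4.718 + 17.26) = 4.688 m/s.

v₂ ≈ 4.688 m/s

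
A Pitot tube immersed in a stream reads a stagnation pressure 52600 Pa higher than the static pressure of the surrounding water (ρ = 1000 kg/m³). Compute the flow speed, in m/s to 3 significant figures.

At the stagnation point the flow is brought to rest, so Bernoulli gives P_stag − P_static = ½ρv².
v = √(2ΔP/ρ) = √(2·52600/1000) = 10.3 m/s.

v ≈ 10.3 m/s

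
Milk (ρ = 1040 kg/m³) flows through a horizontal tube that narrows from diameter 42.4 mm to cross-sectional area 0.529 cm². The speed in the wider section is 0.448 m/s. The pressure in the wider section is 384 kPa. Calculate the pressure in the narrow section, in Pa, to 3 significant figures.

310000 Pa

Continuity gives A₁v₁ = A₂v₂, so v₂ = (14.1 cm²)/(0.529 cm²) × 0.448 m/s = 12.0 m/s.
Along the horizontal streamline, P + ½ρv² is constant.
P₂ = P₁ − ½ρ(v₂² − v₁²) = 384000 − ½·1040·(12.0² − 0.448²) = 384000 − 74200 = 310000 Pa.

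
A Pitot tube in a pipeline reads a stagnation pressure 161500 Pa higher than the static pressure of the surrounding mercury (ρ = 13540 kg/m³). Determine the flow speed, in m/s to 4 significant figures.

At the stagnation point the flow is brought to rest, so Bernoulli gives P_stag − P_static = ½ρv².
v = √(2ΔP/ρ) = √(2·161500/13540) = 4.884 m/s.

v = 4.884 m/s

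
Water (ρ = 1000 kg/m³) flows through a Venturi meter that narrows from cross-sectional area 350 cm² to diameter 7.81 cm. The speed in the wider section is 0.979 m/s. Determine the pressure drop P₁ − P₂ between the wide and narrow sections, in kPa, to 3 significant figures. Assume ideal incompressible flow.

By continuity, v₂ = v₁·A₁/A₂ = 0.979·(350/47.9) = 7.15 m/s.
With no height change, Bernoulli's equation is P₁ + ½ρv₁² = P₂ + ½ρv₂².
P₁ − P₂ = ½·1000·(7.15² − 0.979²) = ½·1000·50.2 = 25100 Pa.

ΔP ≈ 25.1 kPa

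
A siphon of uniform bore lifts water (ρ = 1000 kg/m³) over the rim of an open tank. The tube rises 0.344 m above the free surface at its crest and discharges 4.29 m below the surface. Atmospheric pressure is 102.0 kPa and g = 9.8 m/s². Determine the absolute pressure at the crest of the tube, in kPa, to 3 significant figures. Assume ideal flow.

From the surface to the outlet (both open to atmosphere, surface at rest): v = √(2g·h_out) = √(2·9.8·4.29) = 9.17 m/s.
With constant cross-section the crest speed equals v; applying Bernoulli from the surface up to the crest, P_top = P_atm − ½ρv² − ρg·h_top.
P_top = 102000 − ½·1000·9.17² − 1000·9.8·0.344 = 56600 Pa.

P_top ≈ 56.6 kPa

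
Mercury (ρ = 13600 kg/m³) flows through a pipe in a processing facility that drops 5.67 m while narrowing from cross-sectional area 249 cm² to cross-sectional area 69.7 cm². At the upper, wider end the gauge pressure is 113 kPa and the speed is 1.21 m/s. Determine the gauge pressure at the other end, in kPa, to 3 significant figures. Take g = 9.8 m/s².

752 kPa

Continuity gives A₁v₁ = A₂v₂, so v₂ = (249 cm²)/(69.7 cm²) × 1.21 m/s = 4.32 m/s.
Energy conservation along the streamline gives P₂ = P₁ − ½ρ(v₂² − v₁²) − ρg(h₂ − h₁).
P₂ = 113000 + ½·13600·(1.21² − 4.32²) − 13600·9.8·(−5.67) = 113000 + (-117000) − (-756000) = 752000 Pa.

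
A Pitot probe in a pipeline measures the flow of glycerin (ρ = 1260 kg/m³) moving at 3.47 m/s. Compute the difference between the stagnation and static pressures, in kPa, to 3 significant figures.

ΔP = 7.59 kPa

At the stagnation point the flow is brought to rest, so Bernoulli gives P_stag − P_static = ½ρv².
ΔP = ½·1260·3.47² = 7590 Pa.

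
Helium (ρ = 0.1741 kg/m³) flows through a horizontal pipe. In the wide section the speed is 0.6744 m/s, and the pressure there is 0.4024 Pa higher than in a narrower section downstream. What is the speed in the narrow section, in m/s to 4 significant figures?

With h₁ = h₂, rearranging Bernoulli gives v₂ = √(v₁² + 2ΔP/ρ).
v₂ = √(0.6744² + 2·0.4024/0.1741) = √(0.4548 + 4.623) = 2.253 m/s.

2.253 m/s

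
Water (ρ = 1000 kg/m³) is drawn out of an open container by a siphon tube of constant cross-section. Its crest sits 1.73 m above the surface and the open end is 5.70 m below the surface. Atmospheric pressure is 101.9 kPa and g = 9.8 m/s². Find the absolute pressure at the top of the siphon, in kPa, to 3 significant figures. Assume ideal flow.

P_top ≈ 29.1 kPa

From the surface to the outlet (both open to atmosphere, surface at rest): v = √(2g·h_out) = √(2·9.8·5.70) = 10.6 m/s.
The bore is uniform, so the speed at the crest is the same v. Bernoulli surface→crest: P_atm = P_top + ½ρv² + ρg·h_top.
P_top = 101900 − ½·1000·10.6² − 1000·9.8·1.73 = 29100 Pa.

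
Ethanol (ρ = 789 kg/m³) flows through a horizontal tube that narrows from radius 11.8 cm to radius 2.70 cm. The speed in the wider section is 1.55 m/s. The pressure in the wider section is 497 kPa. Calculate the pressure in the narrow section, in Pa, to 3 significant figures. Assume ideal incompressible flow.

152000 Pa

The volume flow rate is constant, so v₂ = (A₁/A₂)v₁ = (437/22.9)·1.55 = 29.6 m/s.
The pipe is horizontal, so Bernoulli reduces to P₁ + ½ρv₁² = P₂ + ½ρv₂².
P₂ = P₁ − ½ρ(v₂² − v₁²) = 497000 − ½·789·(29.6² − 1.55²) = 497000 − 345000 = 152000 Pa.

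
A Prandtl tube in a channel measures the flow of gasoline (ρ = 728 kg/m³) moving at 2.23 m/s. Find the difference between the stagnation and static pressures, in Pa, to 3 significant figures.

ΔP ≈ 1810 Pa

Bernoulli between the free stream and the stagnation point: ½ρv² = P_stag − P_static.
ΔP = ½·728·2.23² = 1810 Pa.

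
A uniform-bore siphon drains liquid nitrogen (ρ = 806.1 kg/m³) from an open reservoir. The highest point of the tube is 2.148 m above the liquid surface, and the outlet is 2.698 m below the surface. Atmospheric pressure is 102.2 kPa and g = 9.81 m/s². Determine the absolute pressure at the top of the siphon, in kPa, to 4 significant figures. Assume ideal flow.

P_top = 63.88 kPa

From the surface to the outlet (both open to atmosphere, surface at rest): v = √(2g·h_out) = √(2·9.81·2.698) = 7.276 m/s.
With constant cross-section the crest speed equals v; applying Bernoulli from the surface up to the crest, P_top = P_atm − ½ρv² − ρg·h_top.
P_top = 102200 − ½·806.1·7.276² − 806.1·9.81·2.148 = 63880 Pa.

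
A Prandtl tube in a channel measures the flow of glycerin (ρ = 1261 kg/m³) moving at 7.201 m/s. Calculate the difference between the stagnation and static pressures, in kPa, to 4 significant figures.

ΔP ≈ 32.69 kPa

Bernoulli between the free stream and the stagnation point: ½ρv² = P_stag − P_static.
ΔP = ½·1261·7.201² = 32690 Pa.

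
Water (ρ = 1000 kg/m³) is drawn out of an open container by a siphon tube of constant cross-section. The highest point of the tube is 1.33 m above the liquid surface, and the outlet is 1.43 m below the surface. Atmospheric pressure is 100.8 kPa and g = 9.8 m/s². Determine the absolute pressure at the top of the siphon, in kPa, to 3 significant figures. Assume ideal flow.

P_top ≈ 73.8 kPa

From the surface to the outlet (both open to atmosphere, surface at rest): v = √(2g·h_out) = √(2·9.8·1.43) = 5.29 m/s.
The bore is uniform, so the speed at the crest is the same v. Bernoulli surface→crest: P_atm = P_top + ½ρv² + ρg·h_top.
P_top = 100800 − ½·1000·5.29² − 1000·9.8·1.33 = 73800 Pa.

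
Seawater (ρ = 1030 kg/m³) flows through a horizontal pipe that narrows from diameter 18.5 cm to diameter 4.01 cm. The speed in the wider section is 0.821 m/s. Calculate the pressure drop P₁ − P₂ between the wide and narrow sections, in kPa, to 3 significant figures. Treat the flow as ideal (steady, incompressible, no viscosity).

By continuity, v₂ = v₁·A₁/A₂ = 0.821·(269/12.6) = 17.5 m/s.
The pipe is horizontal, so Bernoulli reduces to P₁ + ½ρv₁² = P₂ + ½ρv₂².
P₁ − P₂ = ½·1030·(17.5² − 0.821²) = ½·1030·305 = 157000 Pa.

157 kPa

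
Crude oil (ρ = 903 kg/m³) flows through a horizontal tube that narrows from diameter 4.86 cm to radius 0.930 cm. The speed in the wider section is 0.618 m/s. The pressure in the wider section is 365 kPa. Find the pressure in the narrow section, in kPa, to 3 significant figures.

P₂ ≈ 357 kPa

Mass conservation (A₁v₁ = A₂v₂) gives v₂ = 0.618 × 18.6/2.72 = 4.22 m/s.
With no height change, Bernoulli's equation is P₁ + ½ρv₁² = P₂ + ½ρv₂².
P₂ = P₁ − ½ρ(v₂² − v₁²) = 365000 − ½·903·(4.22² − 0.618²) = 365000 − 7870 = 357000 Pa.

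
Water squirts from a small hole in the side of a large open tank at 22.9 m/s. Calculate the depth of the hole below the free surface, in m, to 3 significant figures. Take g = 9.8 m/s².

h ≈ 26.8 m

Inverting v = √(2gh) gives h = v² / 2g.
h = 22.9²/(2·9.8) = 524/19.60 = 26.8 m.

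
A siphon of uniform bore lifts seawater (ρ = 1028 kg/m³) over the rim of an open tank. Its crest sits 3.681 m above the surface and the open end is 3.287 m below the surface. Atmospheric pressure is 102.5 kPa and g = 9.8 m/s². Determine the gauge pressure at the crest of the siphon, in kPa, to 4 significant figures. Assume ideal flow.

From the surface to the outlet (both open to atmosphere, surface at rest): v = √(2g·h_out) = √(2·9.8·3.287) = 8.027 m/s.
The bore is uniform, so the speed at the crest is the same v. Bernoulli surface→crest: P_atm = P_top + ½ρv² + ρg·h_top.
P_top = 102500 − ½·1028·8.027² − 1028·9.8·3.681 = 32300 Pa. So P_gauge = P_top − P_atm = -70200 Pa.

P_gauge ≈ -70.20 kPa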